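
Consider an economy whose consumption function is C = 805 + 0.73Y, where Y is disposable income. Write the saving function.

S = Y − C = Y − (805 + 0.73Y) = -805 + (1 − 0.73)Y

S = -805 + 0.27Y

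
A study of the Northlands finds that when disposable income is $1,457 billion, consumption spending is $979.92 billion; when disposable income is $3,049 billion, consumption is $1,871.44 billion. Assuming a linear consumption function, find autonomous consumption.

MPC = ΔC/ΔY = (1871.44 − 979.92)/(3049 − 1457) = 891.52/1592 = 0.56
a = C − MPC·Y = 979.92 − 0.56(1457) = 979.92 − 815.92 = 164

a = 164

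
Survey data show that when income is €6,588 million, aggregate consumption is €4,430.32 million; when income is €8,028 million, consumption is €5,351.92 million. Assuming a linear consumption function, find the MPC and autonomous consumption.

MPC = ΔC/ΔY = (5351.92 − 4430.32)/(8028 − 6588) = 921.6/1440 = 0.64
a = C − MPC·Y = 4430.32 − 0.64(6588) = 4430.32 − 4216.32 = 214

MPC = 0.64; a = 214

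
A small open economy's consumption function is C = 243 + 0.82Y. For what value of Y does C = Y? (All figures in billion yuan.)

At break-even, C = Y: 243 + 0.82Y = Y
0.18Y = 243, so Y = 243/0.18 = 1350

Y = 1350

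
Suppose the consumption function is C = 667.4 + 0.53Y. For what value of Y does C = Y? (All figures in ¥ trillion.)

Y = 1420

At break-even, C = Y: 667.4 + 0.53Y = Y
0.47Y = 667.4, so Y = 667.4/0.47 = 1420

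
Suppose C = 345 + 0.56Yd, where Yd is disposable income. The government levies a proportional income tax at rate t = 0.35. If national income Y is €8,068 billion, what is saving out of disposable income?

Yd = (1 − 0.35)(8068) = 0.65(8068) = 5244.2
C = 345 + 0.56(5244.2) = 345 + 2936.752 = 3281.752
S = Yd − C = 5244.2 − 3281.752 = 1962.448

S = 1962.448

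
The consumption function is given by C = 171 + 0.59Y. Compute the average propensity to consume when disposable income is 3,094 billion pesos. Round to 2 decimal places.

APC = 0.65

C = 171 + 0.59(3094) = 1996.46
APC = C/Y = 1996.46/3094 = 0.65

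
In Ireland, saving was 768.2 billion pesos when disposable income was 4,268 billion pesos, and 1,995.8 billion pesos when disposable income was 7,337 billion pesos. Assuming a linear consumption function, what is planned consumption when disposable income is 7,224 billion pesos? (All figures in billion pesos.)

MPS = ΔS/ΔY = (1995.8 − 768.2)/(7337 − 4268) = 1227.6/3069 = 0.4
MPC = 1 − MPS = 0.6
Autonomous saving = 768.2 − 0.4(4268) = -939, so a = 939
C = 939 + 0.6(7224) = 939 + 4334.4 = 5273.4

C = 5273.4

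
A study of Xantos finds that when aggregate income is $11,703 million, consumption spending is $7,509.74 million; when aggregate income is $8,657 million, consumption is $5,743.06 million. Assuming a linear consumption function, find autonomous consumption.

a = 722

MPC = ΔC/ΔY = (7509.74 − 5743.06)/(11703 − 8657) = 1766.68/3046 = 0.58
a = C − MPC·Y = 5743.06 − 0.58(8657) = 5743.06 − 5021.06 = 722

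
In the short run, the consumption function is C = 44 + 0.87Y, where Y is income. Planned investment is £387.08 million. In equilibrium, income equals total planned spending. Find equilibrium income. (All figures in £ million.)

Y = C + I = 44 + 0.87Y + 387.08
Y − 0.87Y = 431.08
0.13Y = 431.08, so Y = 431.08/0.13 = 3316

Y = 3316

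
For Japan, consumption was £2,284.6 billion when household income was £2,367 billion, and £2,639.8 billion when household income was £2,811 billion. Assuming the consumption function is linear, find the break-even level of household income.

MPC = (2639.8 − 2284.6)/(2811 − 2367) = 355.2/444 = 0.8
a = 2284.6 − 0.8(2367) = 2284.6 − 1893.6 = 391
Break-even: Y = a/(1−MPC) = 391/0.2 = 1955

Y = 1955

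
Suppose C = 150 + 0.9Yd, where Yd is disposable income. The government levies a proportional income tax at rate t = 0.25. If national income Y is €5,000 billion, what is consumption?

Yd = (1 − 0.25)(5000) = 0.75(5000) = 3750
C = 150 + 0.9(3750) = 150 + 3375 = 3525

C = 3525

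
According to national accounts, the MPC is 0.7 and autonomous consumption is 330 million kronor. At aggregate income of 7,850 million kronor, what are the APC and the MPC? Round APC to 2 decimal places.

MPC = 0.7 (the slope of the consumption function)
C = 330 + 0.7(7850) = 5825, so APC = 5825/7850 = 0.74

APC = 0.74; MPC = 0.7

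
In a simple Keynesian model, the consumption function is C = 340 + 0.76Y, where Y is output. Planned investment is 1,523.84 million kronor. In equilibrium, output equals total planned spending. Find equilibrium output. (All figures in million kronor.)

Y = C + I = 340 + 0.76Y + 1523.84
Y − 0.76Y = 1863.84
0.24Y = 1863.84, so Y = 1863.84/0.24 = 7766

Y = 7766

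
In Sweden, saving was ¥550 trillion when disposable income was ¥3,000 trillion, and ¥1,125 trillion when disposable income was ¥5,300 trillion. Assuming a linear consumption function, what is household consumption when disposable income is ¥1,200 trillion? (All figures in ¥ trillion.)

MPS = ΔS/ΔY = (1125 − 550)/(5300 − 3000) = 575/2300 = 0.25
MPC = 1 − MPS = 0.75
Autonomous saving = 550 − 0.25(3000) = -200, so a = 200
C = 200 + 0.75(1200) = 200 + 900 = 1100

C = 1100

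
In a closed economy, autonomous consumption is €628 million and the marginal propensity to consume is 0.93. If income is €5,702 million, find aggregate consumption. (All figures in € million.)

C = 628 + 0.93(5702) = 628 + 5302.86 = 5930.86

C = 5930.86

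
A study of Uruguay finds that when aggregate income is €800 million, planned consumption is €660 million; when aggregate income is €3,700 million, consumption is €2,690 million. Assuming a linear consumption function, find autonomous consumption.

MPC = ΔC/ΔY = (2690 − 660)/(3700 − 800) = 2030/2900 = 0.7
a = C − MPC·Y = 660 − 0.7(800) = 660 − 560 = 100

a = 100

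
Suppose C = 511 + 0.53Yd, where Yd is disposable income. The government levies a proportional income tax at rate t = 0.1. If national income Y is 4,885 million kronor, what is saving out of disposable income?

Yd = (1 − 0.1)(4885) = 0.9(4885) = 4396.5
C = 511 + 0.53(4396.5) = 511 + 2330.145 = 2841.145
S = Yd − C = 4396.5 − 2841.145 = 1555.355

S = 1555.355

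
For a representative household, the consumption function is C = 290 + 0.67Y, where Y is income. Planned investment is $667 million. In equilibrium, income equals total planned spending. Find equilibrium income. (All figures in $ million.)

Y = C + I = 290 + 0.67Y + 667
Y − 0.67Y = 957
0.33Y = 957, so Y = 957/0.33 = 2900

Y = 2900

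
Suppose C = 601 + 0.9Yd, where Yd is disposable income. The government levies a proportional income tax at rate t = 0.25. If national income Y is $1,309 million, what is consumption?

Yd = (1 − 0.25)(1309) = 0.75(1309) = 981.75
C = 601 + 0.9(981.75) = 601 + 883.575 = 1484.575

C = 1484.575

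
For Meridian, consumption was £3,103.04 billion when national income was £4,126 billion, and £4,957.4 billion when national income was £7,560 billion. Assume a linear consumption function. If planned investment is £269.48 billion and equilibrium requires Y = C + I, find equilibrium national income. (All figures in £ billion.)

Y = 2488

MPC = (4957.4 − 3103.04)/(7560 − 4126) = 1854.36/3434 = 0.54
a = 3103.04 − 0.54(4126) = 875
Equilibrium: Y = 875 + 0.54Y + 269.48
0.46Y = 1144.48, so Y = 1144.48/0.46 = 2488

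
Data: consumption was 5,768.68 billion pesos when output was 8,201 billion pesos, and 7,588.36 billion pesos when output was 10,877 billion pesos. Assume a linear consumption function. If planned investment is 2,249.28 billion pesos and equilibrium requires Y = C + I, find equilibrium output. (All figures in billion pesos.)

Y = 7629

MPC = (7588.36 − 5768.68)/(10877 − 8201) = 1819.68/2676 = 0.68
a = 5768.68 − 0.68(8201) = 192
Equilibrium: Y = 192 + 0.68Y + 2249.28
0.32Y = 2441.28, so Y = 2441.28/0.32 = 7629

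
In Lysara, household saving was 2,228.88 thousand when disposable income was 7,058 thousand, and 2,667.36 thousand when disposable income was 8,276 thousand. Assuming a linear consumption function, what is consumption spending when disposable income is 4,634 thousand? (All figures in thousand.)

C = 3277.76

MPS = ΔS/ΔY = (2667.36 − 2228.88)/(8276 − 7058) = 438.48/1218 = 0.36
MPC = 1 − MPS = 0.64
Autonomous saving = 2228.88 − 0.36(7058) = -312, so a = 312
C = 312 + 0.64(4634) = 312 + 2965.76 = 3277.76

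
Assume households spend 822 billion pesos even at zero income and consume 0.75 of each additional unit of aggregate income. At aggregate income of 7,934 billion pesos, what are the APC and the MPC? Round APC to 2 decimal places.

MPC = 0.75 (the slope of the consumption function)
C = 822 + 0.75(7934) = 6772.5, so APC = 6772.5/7934 = 0.85

APC = 0.85; MPC = 0.75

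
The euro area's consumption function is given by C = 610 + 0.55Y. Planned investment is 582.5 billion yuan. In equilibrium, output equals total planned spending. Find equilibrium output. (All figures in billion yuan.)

Y = 2650

Y = C + I = 610 + 0.55Y + 582.5
Y − 0.55Y = 1192.5
0.45Y = 1192.5, so Y = 1192.5/0.45 = 2650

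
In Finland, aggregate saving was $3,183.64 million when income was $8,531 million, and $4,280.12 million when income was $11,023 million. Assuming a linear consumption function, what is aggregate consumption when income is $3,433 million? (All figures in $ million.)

C = 2492.48

MPS = ΔS/ΔY = (4280.12 − 3183.64)/(11023 − 8531) = 1096.48/2492 = 0.44
MPC = 1 − MPS = 0.56
Autonomous saving = 3183.64 − 0.44(8531) = -570, so a = 570
C = 570 + 0.56(3433) = 570 + 1922.48 = 2492.48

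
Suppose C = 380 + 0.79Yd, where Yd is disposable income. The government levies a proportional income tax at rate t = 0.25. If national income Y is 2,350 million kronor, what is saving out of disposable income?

Yd = (1 − 0.25)(2350) = 0.75(2350) = 1762.5
C = 380 + 0.79(1762.5) = 380 + 1392.375 = 1772.375
S = Yd − C = 1762.5 − 1772.375 = -9.875

S = -9.875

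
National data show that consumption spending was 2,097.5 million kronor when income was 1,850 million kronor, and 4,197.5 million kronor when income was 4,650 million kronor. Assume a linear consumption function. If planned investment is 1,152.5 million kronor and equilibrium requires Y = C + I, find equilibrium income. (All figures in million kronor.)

Y = 7450

MPC = (4197.5 − 2097.5)/(4650 − 1850) = 2100/2800 = 0.75
a = 2097.5 − 0.75(1850) = 710
Equilibrium: Y = 710 + 0.75Y + 1152.5
0.25Y = 1862.5, so Y = 1862.5/0.25 = 7450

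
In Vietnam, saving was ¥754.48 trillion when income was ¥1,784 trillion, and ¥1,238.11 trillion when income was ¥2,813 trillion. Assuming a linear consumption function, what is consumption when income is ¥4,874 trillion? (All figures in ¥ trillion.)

C = 2667.22

MPS = ΔS/ΔY = (1238.11 − 754.48)/(2813 − 1784) = 483.63/1029 = 0.47
MPC = 1 − MPS = 0.53
Autonomous saving = 754.48 − 0.47(1784) = -84, so a = 84
C = 84 + 0.53(4874) = 84 + 2583.22 = 2667.22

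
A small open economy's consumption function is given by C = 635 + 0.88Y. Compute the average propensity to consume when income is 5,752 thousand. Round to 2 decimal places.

APC = 0.99

C = 635 + 0.88(5752) = 5696.76
APC = C/Y = 5696.76/5752 = 0.99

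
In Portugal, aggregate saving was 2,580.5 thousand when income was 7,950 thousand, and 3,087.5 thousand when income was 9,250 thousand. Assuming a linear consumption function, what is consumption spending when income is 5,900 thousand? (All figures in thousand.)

C = 4119

MPS = ΔS/ΔY = (3087.5 − 2580.5)/(9250 − 7950) = 507/1300 = 0.39
MPC = 1 − MPS = 0.61
Autonomous saving = 2580.5 − 0.39(7950) = -520, so a = 520
C = 520 + 0.61(5900) = 520 + 3599 = 4119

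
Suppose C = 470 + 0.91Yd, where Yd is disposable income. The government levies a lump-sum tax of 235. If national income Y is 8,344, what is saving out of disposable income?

S = 259.81

Yd = Y − T = 8344 − 235 = 8109
C = 470 + 0.91(8109) = 470 + 7379.19 = 7849.19
S = Yd − C = 8109 − 7849.19 = 259.81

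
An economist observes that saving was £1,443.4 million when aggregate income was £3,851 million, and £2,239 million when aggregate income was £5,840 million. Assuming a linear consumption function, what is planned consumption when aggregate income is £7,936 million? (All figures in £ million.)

C = 4858.6

MPS = ΔS/ΔY = (2239 − 1443.4)/(5840 − 3851) = 795.6/1989 = 0.4
MPC = 1 − MPS = 0.6
Autonomous saving = 1443.4 − 0.4(3851) = -97, so a = 97
C = 97 + 0.6(7936) = 97 + 4761.6 = 4858.6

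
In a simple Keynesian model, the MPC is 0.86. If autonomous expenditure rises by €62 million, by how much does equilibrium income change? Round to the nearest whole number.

ΔY ≈ 443

The multiplier is 1/(1 − MPC) = 1/0.14.
ΔY = 62/0.14 = 442.86 ≈ 443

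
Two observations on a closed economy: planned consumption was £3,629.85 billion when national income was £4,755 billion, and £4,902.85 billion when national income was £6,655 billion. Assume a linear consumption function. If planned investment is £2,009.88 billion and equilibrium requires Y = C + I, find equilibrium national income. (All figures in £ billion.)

Y = 7436

MPC = (4902.85 − 3629.85)/(6655 − 4755) = 1273/1900 = 0.67
a = 3629.85 − 0.67(4755) = 444
Equilibrium: Y = 444 + 0.67Y + 2009.88
0.33Y = 2453.88, so Y = 2453.88/0.33 = 7436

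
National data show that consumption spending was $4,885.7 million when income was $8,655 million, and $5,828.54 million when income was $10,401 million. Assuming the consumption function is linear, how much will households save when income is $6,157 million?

S = 2620.22

MPC = (5828.54 − 4885.7)/(10401 − 8655) = 942.84/1746 = 0.54
a = 4885.7 − 0.54(8655) = 4885.7 − 4673.7 = 212
C = 212 + 0.54(6157) = 3536.78
S = 6157 − 3536.78 = 2620.22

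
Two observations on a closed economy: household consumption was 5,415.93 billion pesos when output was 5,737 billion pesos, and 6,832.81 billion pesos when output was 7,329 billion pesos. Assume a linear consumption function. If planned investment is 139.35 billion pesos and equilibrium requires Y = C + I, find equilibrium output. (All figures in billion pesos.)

Y = 4085

MPC = (6832.81 − 5415.93)/(7329 − 5737) = 1416.88/1592 = 0.89
a = 5415.93 − 0.89(5737) = 310
Equilibrium: Y = 310 + 0.89Y + 139.35
0.11Y = 449.35, so Y = 449.35/0.11 = 4085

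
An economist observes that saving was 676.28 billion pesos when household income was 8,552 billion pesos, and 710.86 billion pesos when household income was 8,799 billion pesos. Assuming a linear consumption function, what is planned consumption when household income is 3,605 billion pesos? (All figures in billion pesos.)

MPS = ΔS/ΔY = (710.86 − 676.28)/(8799 − 8552) = 34.58/247 = 0.14
MPC = 1 − MPS = 0.86
Autonomous saving = 676.28 − 0.14(8552) = -521, so a = 521
C = 521 + 0.86(3605) = 521 + 3100.3 = 3621.3

C = 3621.3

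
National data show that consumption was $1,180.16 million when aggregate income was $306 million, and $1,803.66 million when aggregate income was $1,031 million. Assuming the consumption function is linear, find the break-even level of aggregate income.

MPC = (1803.66 − 1180.16)/(1031 − 306) = 623.5/725 = 0.86
a = 1180.16 − 0.86(306) = 1180.16 − 263.16 = 917
Break-even: Y = a/(1−MPC) = 917/0.14 = 6550

Y = 6550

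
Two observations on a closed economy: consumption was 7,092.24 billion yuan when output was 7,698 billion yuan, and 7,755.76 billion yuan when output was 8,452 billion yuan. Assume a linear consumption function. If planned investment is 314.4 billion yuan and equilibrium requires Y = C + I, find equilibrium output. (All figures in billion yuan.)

Y = 5270

MPC = (7755.76 − 7092.24)/(8452 − 7698) = 663.52/754 = 0.88
a = 7092.24 − 0.88(7698) = 318
Equilibrium: Y = 318 + 0.88Y + 314.4
0.12Y = 632.4, so Y = 632.4/0.12 = 5270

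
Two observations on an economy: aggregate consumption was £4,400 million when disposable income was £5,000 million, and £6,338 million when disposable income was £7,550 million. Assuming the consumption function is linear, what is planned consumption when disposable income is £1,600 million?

C = 1816

MPC = (6338 − 4400)/(7550 − 5000) = 1938/2550 = 0.76
a = 4400 − 0.76(5000) = 4400 − 3800 = 600
C = 600 + 0.76(1600) = 600 + 1216 = 1816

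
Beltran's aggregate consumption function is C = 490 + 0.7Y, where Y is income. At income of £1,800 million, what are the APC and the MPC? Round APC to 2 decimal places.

MPC = 0.7 (the slope of the consumption function)
C = 490 + 0.7(1800) = 1750, so APC = 1750/1800 = 0.97

APC = 0.97; MPC = 0.7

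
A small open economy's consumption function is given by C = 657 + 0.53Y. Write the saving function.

S = -657 + 0.47Y

S = Y − C = Y − (657 + 0.53Y) = -657 + (1 − 0.53)Y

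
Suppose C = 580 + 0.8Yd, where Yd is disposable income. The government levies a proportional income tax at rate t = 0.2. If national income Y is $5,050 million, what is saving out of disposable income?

S = 228

Yd = (1 − 0.2)(5050) = 0.8(5050) = 4040
C = 580 + 0.8(4040) = 580 + 3232 = 3812
S = Yd − C = 4040 − 3812 = 228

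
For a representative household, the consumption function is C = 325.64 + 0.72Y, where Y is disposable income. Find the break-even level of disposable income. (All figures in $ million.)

At break-even, C = Y: 325.64 + 0.72Y = Y
0.28Y = 325.64, so Y = 325.64/0.28 = 1163

Y = 1163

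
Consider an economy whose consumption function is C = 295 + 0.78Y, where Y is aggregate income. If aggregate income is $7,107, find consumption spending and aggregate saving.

C = 5838.46; S = 1268.54

C = 295 + 0.78(7107) = 295 + 5543.46 = 5838.46
S = Y − C = 7107 − 5838.46 = 1268.54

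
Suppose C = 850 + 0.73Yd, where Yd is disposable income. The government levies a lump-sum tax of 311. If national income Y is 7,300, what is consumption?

Yd = Y − T = 7300 − 311 = 6989
C = 850 + 0.73(6989) = 850 + 5101.97 = 5951.97

C = 5951.97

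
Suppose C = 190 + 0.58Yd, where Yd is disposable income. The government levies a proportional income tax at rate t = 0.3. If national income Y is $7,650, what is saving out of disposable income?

Yd = (1 − 0.3)(7650) = 0.7(7650) = 5355
C = 190 + 0.58(5355) = 190 + 3105.9 = 3295.9
S = Yd − C = 5355 − 3295.9 = 2059.1

S = 2059.1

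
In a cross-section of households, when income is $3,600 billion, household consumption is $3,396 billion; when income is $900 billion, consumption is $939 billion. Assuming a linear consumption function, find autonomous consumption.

MPC = ΔC/ΔY = (3396 − 939)/(3600 − 900) = 2457/2700 = 0.91
a = C − MPC·Y = 939 − 0.91(900) = 939 − 819 = 120

a = 120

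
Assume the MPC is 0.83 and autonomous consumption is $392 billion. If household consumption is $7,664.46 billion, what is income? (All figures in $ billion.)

392 + 0.83Y = 7664.46
0.83Y = 7272.46, so Y = 7272.46/0.83 = 8762

Y = 8762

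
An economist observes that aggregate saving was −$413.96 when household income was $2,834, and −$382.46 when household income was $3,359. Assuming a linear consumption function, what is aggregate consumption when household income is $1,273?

C = 1780.62

MPS = ΔS/ΔY = (-382.46 − (-413.96))/(3359 − 2834) = 31.5/525 = 0.06
MPC = 1 − MPS = 0.94
Autonomous saving = -413.96 − 0.06(2834) = -584, so a = 584
C = 584 + 0.94(1273) = 584 + 1196.62 = 1780.62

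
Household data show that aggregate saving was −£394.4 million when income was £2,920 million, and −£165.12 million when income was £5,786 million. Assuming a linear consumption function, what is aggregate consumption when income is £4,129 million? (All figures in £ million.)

C = 4426.68

MPS = ΔS/ΔY = (-165.12 − (-394.4))/(5786 − 2920) = 229.28/2866 = 0.08
MPC = 1 − MPS = 0.92
Autonomous saving = -394.4 − 0.08(2920) = -628, so a = 628
C = 628 + 0.92(4129) = 628 + 3798.68 = 4426.68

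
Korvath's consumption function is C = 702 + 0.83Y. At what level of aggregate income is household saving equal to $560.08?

S = Y − C = -702 + 0.17Y
-702 + 0.17Y = 560.08, so 0.17Y = 1262.08 and Y = 7424

Y = 7424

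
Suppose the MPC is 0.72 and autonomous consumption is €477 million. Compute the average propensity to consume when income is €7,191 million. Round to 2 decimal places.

C = 477 + 0.72(7191) = 5654.52
APC = C/Y = 5654.52/7191 = 0.79

APC = 0.79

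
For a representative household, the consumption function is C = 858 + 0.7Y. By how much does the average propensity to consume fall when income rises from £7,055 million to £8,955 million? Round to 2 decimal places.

At Y = 7055: C = 858 + 0.7(7055) = 5796.5, APC = 5796.5/7055 = 0.822
At Y = 8955: C = 7126.5, APC = 7126.5/8955 = 0.796
Fall in APC = 0.822 − 0.796 = 0.026 ≈ 0.03

ΔAPC = 0.03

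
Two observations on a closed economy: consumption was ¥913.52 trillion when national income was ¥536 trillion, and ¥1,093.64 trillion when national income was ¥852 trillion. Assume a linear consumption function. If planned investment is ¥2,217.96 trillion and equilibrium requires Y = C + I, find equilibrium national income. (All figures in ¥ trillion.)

MPC = (1093.64 − 913.52)/(852 − 536) = 180.12/316 = 0.57
a = 913.52 − 0.57(536) = 608
Equilibrium: Y = 608 + 0.57Y + 2217.96
0.43Y = 2825.96, so Y = 2825.96/0.43 = 6572

Y = 6572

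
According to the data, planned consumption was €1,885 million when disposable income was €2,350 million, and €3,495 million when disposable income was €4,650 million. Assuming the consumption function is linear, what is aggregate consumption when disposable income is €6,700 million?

C = 4930

MPC = (3495 − 1885)/(4650 − 2350) = 1610/2300 = 0.7
a = 1885 − 0.7(2350) = 1885 − 1645 = 240
C = 240 + 0.7(6700) = 240 + 4690 = 4930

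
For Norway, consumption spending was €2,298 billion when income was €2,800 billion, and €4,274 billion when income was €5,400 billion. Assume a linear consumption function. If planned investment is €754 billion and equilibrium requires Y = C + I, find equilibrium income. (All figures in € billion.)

Y = 3850

MPC = (4274 − 2298)/(5400 − 2800) = 1976/2600 = 0.76
a = 2298 − 0.76(2800) = 170
Equilibrium: Y = 170 + 0.76Y + 754
0.24Y = 924, so Y = 924/0.24 = 3850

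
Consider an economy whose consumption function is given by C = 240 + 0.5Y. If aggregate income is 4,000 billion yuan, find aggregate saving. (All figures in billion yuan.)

C = 240 + 0.5(4000) = 240 + 2000 = 2240
S = Y − C = 4000 − 2240 = 1760

S = 1760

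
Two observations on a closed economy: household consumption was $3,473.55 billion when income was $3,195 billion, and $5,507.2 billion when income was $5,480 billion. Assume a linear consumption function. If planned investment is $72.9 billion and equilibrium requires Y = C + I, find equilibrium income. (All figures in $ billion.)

Y = 6390

MPC = (5507.2 − 3473.55)/(5480 − 3195) = 2033.65/2285 = 0.89
a = 3473.55 − 0.89(3195) = 630
Equilibrium: Y = 630 + 0.89Y + 72.9
0.11Y = 702.9, so Y = 702.9/0.11 = 6390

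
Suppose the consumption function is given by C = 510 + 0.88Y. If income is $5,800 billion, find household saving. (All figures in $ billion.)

C = 510 + 0.88(5800) = 510 + 5104 = 5614
S = Y − C = 5800 − 5614 = 186

S = 186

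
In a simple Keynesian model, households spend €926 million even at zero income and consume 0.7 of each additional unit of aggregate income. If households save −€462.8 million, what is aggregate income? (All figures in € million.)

S = Y − C = -926 + 0.3Y
-926 + 0.3Y = -462.8, so 0.3Y = 463.2 and Y = 1544

Y = 1544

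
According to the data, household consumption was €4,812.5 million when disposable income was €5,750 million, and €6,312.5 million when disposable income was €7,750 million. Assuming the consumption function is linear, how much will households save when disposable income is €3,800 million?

S = 450

MPC = (6312.5 − 4812.5)/(7750 − 5750) = 1500/2000 = 0.75
a = 4812.5 − 0.75(5750) = 4812.5 − 4312.5 = 500
C = 500 + 0.75(3800) = 3350
S = 3800 − 3350 = 450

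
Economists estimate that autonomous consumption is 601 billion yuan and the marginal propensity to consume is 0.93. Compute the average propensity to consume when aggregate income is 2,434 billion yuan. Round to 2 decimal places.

APC = 1.18

C = 601 + 0.93(2434) = 2864.62
APC = C/Y = 2864.62/2434 = 1.18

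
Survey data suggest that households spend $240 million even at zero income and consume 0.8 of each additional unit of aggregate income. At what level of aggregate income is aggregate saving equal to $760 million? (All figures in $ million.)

S = Y − C = -240 + 0.2Y
-240 + 0.2Y = 760, so 0.2Y = 1000 and Y = 5000

Y = 5000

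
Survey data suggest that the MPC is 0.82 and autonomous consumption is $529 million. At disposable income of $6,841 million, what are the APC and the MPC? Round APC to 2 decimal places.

MPC = 0.82 (the slope of the consumption function)
C = 529 + 0.82(6841) = 6138.62, so APC = 6138.62/6841 = 0.90

APC = 0.90; MPC = 0.82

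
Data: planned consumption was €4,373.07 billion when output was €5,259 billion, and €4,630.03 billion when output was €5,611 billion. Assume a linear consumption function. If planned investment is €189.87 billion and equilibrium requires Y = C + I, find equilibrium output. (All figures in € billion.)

Y = 2681

MPC = (4630.03 − 4373.07)/(5611 − 5259) = 256.96/352 = 0.73
a = 4373.07 − 0.73(5259) = 534
Equilibrium: Y = 534 + 0.73Y + 189.87
0.27Y = 723.87, so Y = 723.87/0.27 = 2681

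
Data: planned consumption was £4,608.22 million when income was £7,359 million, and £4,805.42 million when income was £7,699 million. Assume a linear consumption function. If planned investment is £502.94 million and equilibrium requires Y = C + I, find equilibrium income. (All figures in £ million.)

Y = 2007

MPC = (4805.42 − 4608.22)/(7699 − 7359) = 197.2/340 = 0.58
a = 4608.22 − 0.58(7359) = 340
Equilibrium: Y = 340 + 0.58Y + 502.94
0.42Y = 842.94, so Y = 842.94/0.42 = 2007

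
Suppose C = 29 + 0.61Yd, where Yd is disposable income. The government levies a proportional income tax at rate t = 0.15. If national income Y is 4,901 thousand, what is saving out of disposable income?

Yd = (1 − 0.15)(4901) = 0.85(4901) = 4165.85
C = 29 + 0.61(4165.85) = 29 + 2541.1685 = 2570.1685
S = Yd − C = 4165.85 − 2570.1685 = 1595.6815

S = 1595.6815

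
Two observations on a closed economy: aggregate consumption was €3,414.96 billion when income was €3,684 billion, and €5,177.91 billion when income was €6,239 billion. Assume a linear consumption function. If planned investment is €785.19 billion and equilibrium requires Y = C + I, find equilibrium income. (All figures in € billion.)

MPC = (5177.91 − 3414.96)/(6239 − 3684) = 1762.95/2555 = 0.69
a = 3414.96 − 0.69(3684) = 873
Equilibrium: Y = 873 + 0.69Y + 785.19
0.31Y = 1658.19, so Y = 1658.19/0.31 = 5349

Y = 5349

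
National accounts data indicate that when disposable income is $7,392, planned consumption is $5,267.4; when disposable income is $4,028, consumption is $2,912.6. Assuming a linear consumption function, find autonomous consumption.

MPC = ΔC/ΔY = (5267.4 − 2912.6)/(7392 − 4028) = 2354.8/3364 = 0.7
a = C − MPC·Y = 2912.6 − 0.7(4028) = 2912.6 − 2819.6 = 93

a = 93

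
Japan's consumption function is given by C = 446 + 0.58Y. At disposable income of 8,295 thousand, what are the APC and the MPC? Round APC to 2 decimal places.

MPC = 0.58 (the slope of the consumption function)
C = 446 + 0.58(8295) = 5257.1, so APC = 5257.1/8295 = 0.63

APC = 0.63; MPC = 0.58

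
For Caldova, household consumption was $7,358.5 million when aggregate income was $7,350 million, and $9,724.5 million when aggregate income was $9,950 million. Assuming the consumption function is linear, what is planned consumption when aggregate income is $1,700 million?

C = 2217

MPC = (9724.5 − 7358.5)/(9950 − 7350) = 2366/2600 = 0.91
a = 7358.5 − 0.91(7350) = 7358.5 − 6688.5 = 670
C = 670 + 0.91(1700) = 670 + 1547 = 2217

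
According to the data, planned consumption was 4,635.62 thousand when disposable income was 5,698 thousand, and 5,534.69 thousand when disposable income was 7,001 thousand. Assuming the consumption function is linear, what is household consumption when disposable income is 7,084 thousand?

MPC = (5534.69 − 4635.62)/(7001 − 5698) = 899.07/1303 = 0.69
a = 4635.62 − 0.69(5698) = 4635.62 − 3931.62 = 704
C = 704 + 0.69(7084) = 704 + 4887.96 = 5591.96

C = 5591.96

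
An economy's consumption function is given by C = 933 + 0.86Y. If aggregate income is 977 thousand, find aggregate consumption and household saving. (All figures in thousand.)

C = 933 + 0.86(977) = 933 + 840.22 = 1773.22
S = Y − C = 977 − 1773.22 = -796.22

C = 1773.22; S = -796.22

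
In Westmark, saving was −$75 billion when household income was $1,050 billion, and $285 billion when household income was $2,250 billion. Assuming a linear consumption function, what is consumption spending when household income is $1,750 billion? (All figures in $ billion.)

MPS = ΔS/ΔY = (285 − (-75))/(2250 − 1050) = 360/1200 = 0.3
MPC = 1 − MPS = 0.7
Autonomous saving = -75 − 0.3(1050) = -390, so a = 390
C = 390 + 0.7(1750) = 390 + 1225 = 1615

C = 1615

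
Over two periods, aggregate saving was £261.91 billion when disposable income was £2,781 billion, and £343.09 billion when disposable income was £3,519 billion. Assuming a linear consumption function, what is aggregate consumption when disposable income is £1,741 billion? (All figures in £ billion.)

MPS = ΔS/ΔY = (343.09 − 261.91)/(3519 − 2781) = 81.18/738 = 0.11
MPC = 1 − MPS = 0.89
Autonomous saving = 261.91 − 0.11(2781) = -44, so a = 44
C = 44 + 0.89(1741) = 44 + 1549.49 = 1593.49

C = 1593.49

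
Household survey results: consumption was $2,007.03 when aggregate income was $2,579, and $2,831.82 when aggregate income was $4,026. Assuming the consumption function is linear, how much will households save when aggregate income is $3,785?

S = 1090.55

MPC = (2831.82 − 2007.03)/(4026 − 2579) = 824.79/1447 = 0.57
a = 2007.03 − 0.57(2579) = 2007.03 − 1470.03 = 537
C = 537 + 0.57(3785) = 2694.45
S = 3785 − 2694.45 = 1090.55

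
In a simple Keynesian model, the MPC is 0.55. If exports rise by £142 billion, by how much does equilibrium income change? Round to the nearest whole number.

ΔY ≈ 316

The multiplier is 1/(1 − MPC) = 1/0.45.
ΔY = 142/0.45 = 315.56 ≈ 316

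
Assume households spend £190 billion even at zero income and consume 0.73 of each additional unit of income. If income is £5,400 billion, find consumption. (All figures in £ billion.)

C = 4132

C = 190 + 0.73(5400) = 190 + 3942 = 4132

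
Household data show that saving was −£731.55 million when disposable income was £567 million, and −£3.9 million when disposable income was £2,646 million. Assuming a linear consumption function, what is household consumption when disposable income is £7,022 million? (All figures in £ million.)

MPS = ΔS/ΔY = (-3.9 − (-731.55))/(2646 − 567) = 727.65/2079 = 0.35
MPC = 1 − MPS = 0.65
Autonomous saving = -731.55 − 0.35(567) = -930, so a = 930
C = 930 + 0.65(7022) = 930 + 4564.3 = 5494.3

C = 5494.3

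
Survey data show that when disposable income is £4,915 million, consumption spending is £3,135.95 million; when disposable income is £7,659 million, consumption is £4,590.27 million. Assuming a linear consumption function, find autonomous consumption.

a = 531

MPC = ΔC/ΔY = (4590.27 − 3135.95)/(7659 − 4915) = 1454.32/2744 = 0.53
a = C − MPC·Y = 3135.95 − 0.53(4915) = 3135.95 − 2604.95 = 531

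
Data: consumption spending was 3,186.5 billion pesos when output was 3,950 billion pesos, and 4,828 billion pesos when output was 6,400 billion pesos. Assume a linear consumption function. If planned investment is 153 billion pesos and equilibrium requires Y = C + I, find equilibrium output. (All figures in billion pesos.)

Y = 2100

MPC = (4828 − 3186.5)/(6400 − 3950) = 1641.5/2450 = 0.67
a = 3186.5 − 0.67(3950) = 540
Equilibrium: Y = 540 + 0.67Y + 153
0.33Y = 693, so Y = 693/0.33 = 2100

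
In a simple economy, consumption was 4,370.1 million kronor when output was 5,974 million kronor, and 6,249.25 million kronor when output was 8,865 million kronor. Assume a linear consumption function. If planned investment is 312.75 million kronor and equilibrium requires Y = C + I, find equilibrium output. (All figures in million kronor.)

MPC = (6249.25 − 4370.1)/(8865 − 5974) = 1879.15/2891 = 0.65
a = 4370.1 − 0.65(5974) = 487
Equilibrium: Y = 487 + 0.65Y + 312.75
0.35Y = 799.75, so Y = 799.75/0.35 = 2285

Y = 2285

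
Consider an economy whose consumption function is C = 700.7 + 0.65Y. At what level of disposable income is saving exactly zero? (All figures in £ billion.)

Y = 2002

At break-even, C = Y: 700.7 + 0.65Y = Y
0.35Y = 700.7, so Y = 700.7/0.35 = 2002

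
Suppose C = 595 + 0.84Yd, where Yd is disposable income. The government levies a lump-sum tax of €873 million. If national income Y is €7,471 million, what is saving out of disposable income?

Yd = Y − T = 7471 − 873 = 6598
C = 595 + 0.84(6598) = 595 + 5542.32 = 6137.32
S = Yd − C = 6598 − 6137.32 = 460.68

S = 460.68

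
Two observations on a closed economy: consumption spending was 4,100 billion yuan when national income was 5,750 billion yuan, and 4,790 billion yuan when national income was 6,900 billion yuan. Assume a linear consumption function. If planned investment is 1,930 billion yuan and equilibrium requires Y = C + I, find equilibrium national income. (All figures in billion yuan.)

MPC = (4790 − 4100)/(6900 − 5750) = 690/1150 = 0.6
a = 4100 − 0.6(5750) = 650
Equilibrium: Y = 650 + 0.6Y + 1930
0.4Y = 2580, so Y = 2580/0.4 = 6450

Y = 6450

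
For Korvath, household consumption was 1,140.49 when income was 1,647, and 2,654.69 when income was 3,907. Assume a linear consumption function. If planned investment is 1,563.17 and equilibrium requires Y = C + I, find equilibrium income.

MPC = (2654.69 − 1140.49)/(3907 − 1647) = 1514.2/2260 = 0.67
a = 1140.49 − 0.67(1647) = 37
Equilibrium: Y = 37 + 0.67Y + 1563.17
0.33Y = 1600.17, so Y = 1600.17/0.33 = 4849

Y = 4849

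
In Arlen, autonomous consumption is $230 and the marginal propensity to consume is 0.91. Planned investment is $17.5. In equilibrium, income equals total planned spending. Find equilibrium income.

Y = 2750

Y = C + I = 230 + 0.91Y + 17.5
Y − 0.91Y = 247.5
0.09Y = 247.5, so Y = 247.5/0.09 = 2750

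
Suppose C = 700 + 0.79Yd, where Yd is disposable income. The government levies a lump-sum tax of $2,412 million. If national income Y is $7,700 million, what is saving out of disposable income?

S = 410.48

Yd = Y − T = 7700 − 2412 = 5288
C = 700 + 0.79(5288) = 700 + 4177.52 = 4877.52
S = Yd − C = 5288 − 4877.52 = 410.48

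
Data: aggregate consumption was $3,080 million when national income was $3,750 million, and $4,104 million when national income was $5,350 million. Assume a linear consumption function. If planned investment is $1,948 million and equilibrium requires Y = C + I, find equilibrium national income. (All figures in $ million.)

Y = 7300

MPC = (4104 − 3080)/(5350 − 3750) = 1024/1600 = 0.64
a = 3080 − 0.64(3750) = 680
Equilibrium: Y = 680 + 0.64Y + 1948
0.36Y = 2628, so Y = 2628/0.36 = 7300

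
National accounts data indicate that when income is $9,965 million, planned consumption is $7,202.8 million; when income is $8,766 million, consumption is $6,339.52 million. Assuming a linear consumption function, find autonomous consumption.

a = 28

MPC = ΔC/ΔY = (7202.8 − 6339.52)/(9965 − 8766) = 863.28/1199 = 0.72
a = C − MPC·Y = 6339.52 − 0.72(8766) = 6339.52 − 6311.52 = 28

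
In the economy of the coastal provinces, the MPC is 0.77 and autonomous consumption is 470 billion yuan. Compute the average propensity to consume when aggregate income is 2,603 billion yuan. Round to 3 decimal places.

C = 470 + 0.77(2603) = 2474.31
APC = C/Y = 2474.31/2603 = 0.951

APC = 0.951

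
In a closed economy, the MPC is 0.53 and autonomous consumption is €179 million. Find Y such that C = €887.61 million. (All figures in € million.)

179 + 0.53Y = 887.61
0.53Y = 708.61, so Y = 708.61/0.53 = 1337

Y = 1337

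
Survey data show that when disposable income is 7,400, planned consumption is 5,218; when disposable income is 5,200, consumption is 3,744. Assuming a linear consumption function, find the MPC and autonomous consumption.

MPC = ΔC/ΔY = (5218 − 3744)/(7400 − 5200) = 1474/2200 = 0.67
a = C − MPC·Y = 3744 − 0.67(5200) = 3744 − 3484 = 260

MPC = 0.67; a = 260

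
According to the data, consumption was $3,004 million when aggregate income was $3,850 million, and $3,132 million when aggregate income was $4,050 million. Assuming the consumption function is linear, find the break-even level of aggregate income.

Y = 1500

MPC = (3132 − 3004)/(4050 − 3850) = 128/200 = 0.64
a = 3004 − 0.64(3850) = 3004 − 2464 = 540
Break-even: Y = a/(1−MPC) = 540/0.36 = 1500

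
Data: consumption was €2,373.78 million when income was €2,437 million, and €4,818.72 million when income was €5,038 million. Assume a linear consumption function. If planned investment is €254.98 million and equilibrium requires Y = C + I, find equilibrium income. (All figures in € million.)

Y = 5633

MPC = (4818.72 − 2373.78)/(5038 − 2437) = 2444.94/2601 = 0.94
a = 2373.78 − 0.94(2437) = 83
Equilibrium: Y = 83 + 0.94Y + 254.98
0.06Y = 337.98, so Y = 337.98/0.06 = 5633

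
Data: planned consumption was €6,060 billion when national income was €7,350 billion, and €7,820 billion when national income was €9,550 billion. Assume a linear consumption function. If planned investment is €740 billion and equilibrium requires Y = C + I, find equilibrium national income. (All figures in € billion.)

MPC = (7820 − 6060)/(9550 − 7350) = 1760/2200 = 0.8
a = 6060 − 0.8(7350) = 180
Equilibrium: Y = 180 + 0.8Y + 740
0.2Y = 920, so Y = 920/0.2 = 4600

Y = 4600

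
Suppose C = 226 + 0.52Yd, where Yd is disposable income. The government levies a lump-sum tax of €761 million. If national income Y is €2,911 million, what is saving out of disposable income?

S = 806

Yd = Y − T = 2911 − 761 = 2150
C = 226 + 0.52(2150) = 226 + 1118 = 1344
S = Yd − C = 2150 − 1344 = 806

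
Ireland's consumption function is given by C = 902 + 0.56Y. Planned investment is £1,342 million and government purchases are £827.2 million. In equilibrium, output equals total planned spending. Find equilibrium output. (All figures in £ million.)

Y = C + I + G = 902 + 0.56Y + 1342 + 827.2
Y − 0.56Y = 3071.2
0.44Y = 3071.2, so Y = 3071.2/0.44 = 6980

Y = 6980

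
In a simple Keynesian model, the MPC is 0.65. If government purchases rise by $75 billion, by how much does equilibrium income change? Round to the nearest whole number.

The multiplier is 1/(1 − MPC) = 1/0.35.
ΔY = 75/0.35 = 214.29 ≈ 214

ΔY ≈ 214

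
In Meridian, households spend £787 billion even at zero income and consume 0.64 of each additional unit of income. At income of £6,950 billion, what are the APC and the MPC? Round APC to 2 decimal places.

APC = 0.75; MPC = 0.64

MPC = 0.64 (the slope of the consumption function)
C = 787 + 0.64(6950) = 5235, so APC = 5235/6950 = 0.75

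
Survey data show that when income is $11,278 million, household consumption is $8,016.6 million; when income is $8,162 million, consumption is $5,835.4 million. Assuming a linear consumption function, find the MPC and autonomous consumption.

MPC = ΔC/ΔY = (8016.6 − 5835.4)/(11278 − 8162) = 2181.2/3116 = 0.7
a = C − MPC·Y = 5835.4 − 0.7(8162) = 5835.4 − 5713.4 = 122

MPC = 0.7; a = 122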